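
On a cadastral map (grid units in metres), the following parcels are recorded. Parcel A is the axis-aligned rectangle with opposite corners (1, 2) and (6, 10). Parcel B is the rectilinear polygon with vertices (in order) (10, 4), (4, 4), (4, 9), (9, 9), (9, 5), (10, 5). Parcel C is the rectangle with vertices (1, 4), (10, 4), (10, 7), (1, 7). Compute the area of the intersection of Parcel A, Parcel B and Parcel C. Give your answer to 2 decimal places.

6.00

The intersection is the polygon with vertices (4,4), (4,7), (6,7), (6,4).
By the shoelace formula its area is 6.00.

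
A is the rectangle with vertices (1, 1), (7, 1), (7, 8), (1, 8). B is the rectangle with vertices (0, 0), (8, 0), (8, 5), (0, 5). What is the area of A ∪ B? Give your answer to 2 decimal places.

By inclusion–exclusion:
Individual areas: |A| = 42, |B| = 40.
|A∩B|: x∈[1,7], y∈[1,5] → 6·4 = 24.
|A ∪ B| = 82 − 24 = 58.00.

58.00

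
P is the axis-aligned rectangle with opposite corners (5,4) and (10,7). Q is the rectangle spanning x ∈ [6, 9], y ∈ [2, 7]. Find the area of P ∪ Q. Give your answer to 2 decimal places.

21.00

By inclusion–exclusion:
Individual areas: |P| = 15, |Q| = 15.
|P∩Q|: x∈[6,9], y∈[4,7] → 3·3 = 9.
|P ∪ Q| = 30 − 9 = 21.00.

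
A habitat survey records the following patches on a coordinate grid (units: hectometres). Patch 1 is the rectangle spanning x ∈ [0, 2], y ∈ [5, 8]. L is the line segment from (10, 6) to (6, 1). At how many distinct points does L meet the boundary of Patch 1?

The segment lies entirely outside Patch 1 and never meets its boundary.

0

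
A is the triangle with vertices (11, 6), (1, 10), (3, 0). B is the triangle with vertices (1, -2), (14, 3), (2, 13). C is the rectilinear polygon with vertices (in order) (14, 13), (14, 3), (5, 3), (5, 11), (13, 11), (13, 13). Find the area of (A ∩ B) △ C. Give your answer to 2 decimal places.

80.73

|A ∩ B| = 44.7152.
|(A ∩ B) ∩ C| = 18.9905.
|(A ∩ B) △ C| = 44.7152 + 74 − 37.981 = 80.73.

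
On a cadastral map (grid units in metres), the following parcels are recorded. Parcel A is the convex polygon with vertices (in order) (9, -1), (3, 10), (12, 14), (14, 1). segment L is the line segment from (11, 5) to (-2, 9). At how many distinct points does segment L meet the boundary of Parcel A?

1

The segment meets the boundary at (4.664,6.95).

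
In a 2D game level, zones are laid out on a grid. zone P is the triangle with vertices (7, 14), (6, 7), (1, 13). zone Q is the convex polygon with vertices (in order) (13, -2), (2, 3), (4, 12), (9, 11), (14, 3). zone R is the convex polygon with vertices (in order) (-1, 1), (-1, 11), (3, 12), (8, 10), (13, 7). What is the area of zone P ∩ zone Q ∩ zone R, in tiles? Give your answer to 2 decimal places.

The intersection is the polygon with vertices (3.544,9.947), (3.918,11.633), (6.513,10.595), (6,7).
By the shoelace formula its area is 7.55.

7.55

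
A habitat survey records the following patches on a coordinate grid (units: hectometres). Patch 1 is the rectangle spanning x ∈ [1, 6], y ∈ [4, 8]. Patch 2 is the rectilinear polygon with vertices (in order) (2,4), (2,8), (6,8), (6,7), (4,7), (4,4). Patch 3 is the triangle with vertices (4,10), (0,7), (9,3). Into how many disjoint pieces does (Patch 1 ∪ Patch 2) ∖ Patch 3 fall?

3

(Patch 1 ∪ Patch 2) ∖ Patch 3 splits into 3 disjoint pieces (area 7.2222, area 0.0417, area 0.2286).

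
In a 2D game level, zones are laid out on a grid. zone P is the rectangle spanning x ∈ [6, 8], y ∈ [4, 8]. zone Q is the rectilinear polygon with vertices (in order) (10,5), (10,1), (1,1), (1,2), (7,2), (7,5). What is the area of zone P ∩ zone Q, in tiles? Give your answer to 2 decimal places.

The intersection is the polygon with vertices (8,4), (7,4), (7,5), (8,5).
By the shoelace formula its area is 1.00.

1.00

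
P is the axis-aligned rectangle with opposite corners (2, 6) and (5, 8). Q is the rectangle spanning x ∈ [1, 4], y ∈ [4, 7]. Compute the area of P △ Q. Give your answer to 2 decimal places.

11.00

|P∩Q|: x∈[2,4], y∈[6,7] → 2·1 = 2.
|P △ Q| = |P| + |Q| − 2·|P∩Q| = 6 + 9 − 4 = 11.00.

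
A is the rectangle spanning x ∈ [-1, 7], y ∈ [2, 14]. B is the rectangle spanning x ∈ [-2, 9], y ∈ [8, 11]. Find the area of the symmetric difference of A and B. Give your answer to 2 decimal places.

81.00

|A∩B|: x∈[-1,7], y∈[8,11] → 8·3 = 24.
|A △ B| = |A| + |B| − 2·|A∩B| = 96 + 33 − 48 = 81.00.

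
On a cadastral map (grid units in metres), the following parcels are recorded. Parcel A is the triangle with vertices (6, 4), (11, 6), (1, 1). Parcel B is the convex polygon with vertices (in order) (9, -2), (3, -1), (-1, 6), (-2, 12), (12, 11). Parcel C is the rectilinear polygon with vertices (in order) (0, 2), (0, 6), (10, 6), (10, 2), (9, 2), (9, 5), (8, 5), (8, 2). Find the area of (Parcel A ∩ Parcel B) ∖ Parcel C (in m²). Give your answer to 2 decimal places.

|Parcel A ∩ Parcel B| = 2.4772.
|(Parcel A ∩ Parcel B) ∩ Parcel C| = 2.0833.
|(Parcel A ∩ Parcel B) ∖ Parcel C| = 2.4772 − 2.0833 = 0.39.

0.39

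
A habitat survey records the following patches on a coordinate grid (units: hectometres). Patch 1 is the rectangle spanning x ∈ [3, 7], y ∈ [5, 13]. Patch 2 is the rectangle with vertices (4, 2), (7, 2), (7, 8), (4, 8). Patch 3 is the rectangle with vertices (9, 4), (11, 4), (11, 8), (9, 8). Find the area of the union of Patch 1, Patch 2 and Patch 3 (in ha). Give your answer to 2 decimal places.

49.00

By inclusion–exclusion:
Individual areas: |Patch 1| = 32, |Patch 2| = 18, |Patch 3| = 8.
|Patch 1∩Patch 2|: x∈[4,7], y∈[5,8] → 3·3 = 9.
|Patch 1∩Patch 3| = 0 (no overlap).
|Patch 2∩Patch 3| = 0 (no overlap).
|Patch 1∩Patch 2∩Patch 3| = 0.
|Patch 1 ∪ Patch 2 ∪ Patch 3| = 58 − 9 + 0 = 49.00.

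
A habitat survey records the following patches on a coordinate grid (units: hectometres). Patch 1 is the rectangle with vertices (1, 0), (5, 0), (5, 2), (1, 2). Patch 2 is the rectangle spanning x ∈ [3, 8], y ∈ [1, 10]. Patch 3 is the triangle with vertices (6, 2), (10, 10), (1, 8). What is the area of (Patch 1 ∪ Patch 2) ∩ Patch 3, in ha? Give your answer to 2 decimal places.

The region (Patch 1 ∪ Patch 2) ∩ Patch 3 is the polygon with vertices (3,8.444), (8,9.556), (8,6), (6,2), (3,5.6).
By the shoelace formula its area is 25.60.

25.60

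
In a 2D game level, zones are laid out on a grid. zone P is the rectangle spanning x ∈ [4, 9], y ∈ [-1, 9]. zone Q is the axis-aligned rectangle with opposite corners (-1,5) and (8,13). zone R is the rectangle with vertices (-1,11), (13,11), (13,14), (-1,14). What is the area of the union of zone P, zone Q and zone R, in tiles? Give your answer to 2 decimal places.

130.00

By inclusion–exclusion:
Individual areas: |zone P| = 50, |zone Q| = 72, |zone R| = 42.
|zone P∩zone Q|: x∈[4,8], y∈[5,9] → 4·4 = 16.
|zone P∩zone R| = 0 (no overlap).
|zone Q∩zone R|: x∈[-1,8], y∈[11,13] → 9·2 = 18.
|zone P∩zone Q∩zone R| = 0.
|zone P ∪ zone Q ∪ zone R| = 164 − 34 + 0 = 130.00.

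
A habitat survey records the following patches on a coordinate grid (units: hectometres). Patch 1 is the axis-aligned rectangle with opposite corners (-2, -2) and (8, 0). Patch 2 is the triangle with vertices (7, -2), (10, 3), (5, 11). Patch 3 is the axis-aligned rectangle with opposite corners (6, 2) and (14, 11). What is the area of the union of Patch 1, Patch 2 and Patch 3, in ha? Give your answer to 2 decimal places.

99.01

By inclusion–exclusion:
Individual areas: |Patch 1| = 20, |Patch 2| = 24.5, |Patch 3| = 72.
|Patch 1∩Patch 2| = 1.4744.
|Patch 1∩Patch 3| = 0 (no overlap).
|Patch 2∩Patch 3| = 16.0192.
|Patch 1∩Patch 2∩Patch 3| = 0.
|Patch 1 ∪ Patch 2 ∪ Patch 3| = 116.5 − 17.4936 + 0 = 99.01.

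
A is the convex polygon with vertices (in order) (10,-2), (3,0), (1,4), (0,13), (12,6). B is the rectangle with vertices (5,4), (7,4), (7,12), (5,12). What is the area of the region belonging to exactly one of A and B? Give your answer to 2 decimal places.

|A| = 104.5, |B| = 16, |A∩B| = 11.
|A △ B| = |A| + |B| − 2·|A∩B| = 104.5 + 16 − 22 = 98.50.

98.50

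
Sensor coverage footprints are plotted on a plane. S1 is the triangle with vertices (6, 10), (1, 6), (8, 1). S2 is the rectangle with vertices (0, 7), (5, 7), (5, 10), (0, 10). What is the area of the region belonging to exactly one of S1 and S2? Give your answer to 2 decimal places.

|S1| = 26.5, |S2| = 15, |S1∩S2| = 3.025.
|S1 △ S2| = |S1| + |S2| − 2·|S1∩S2| = 26.5 + 15 − 6.05 = 35.45.

35.45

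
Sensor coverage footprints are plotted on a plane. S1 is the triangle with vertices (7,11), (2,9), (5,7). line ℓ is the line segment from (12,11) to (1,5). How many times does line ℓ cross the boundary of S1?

The segment meets the boundary at (4.85,7.1), (5.125,7.25).

2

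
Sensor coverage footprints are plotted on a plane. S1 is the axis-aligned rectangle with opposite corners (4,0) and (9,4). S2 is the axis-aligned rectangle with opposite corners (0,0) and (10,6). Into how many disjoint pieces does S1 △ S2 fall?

S1 △ S2 is a single connected region.

1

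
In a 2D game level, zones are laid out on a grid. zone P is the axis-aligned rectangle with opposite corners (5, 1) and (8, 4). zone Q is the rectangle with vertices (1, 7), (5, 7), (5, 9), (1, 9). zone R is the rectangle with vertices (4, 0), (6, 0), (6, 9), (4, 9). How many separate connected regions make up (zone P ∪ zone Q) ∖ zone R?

2

(zone P ∪ zone Q) ∖ zone R splits into 2 disjoint pieces (area 6, area 6).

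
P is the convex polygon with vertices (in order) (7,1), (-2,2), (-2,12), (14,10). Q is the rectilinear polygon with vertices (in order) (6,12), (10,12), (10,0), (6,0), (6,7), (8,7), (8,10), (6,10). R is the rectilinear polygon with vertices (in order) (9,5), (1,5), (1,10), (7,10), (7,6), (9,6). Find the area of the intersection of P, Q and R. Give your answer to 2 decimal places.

4.00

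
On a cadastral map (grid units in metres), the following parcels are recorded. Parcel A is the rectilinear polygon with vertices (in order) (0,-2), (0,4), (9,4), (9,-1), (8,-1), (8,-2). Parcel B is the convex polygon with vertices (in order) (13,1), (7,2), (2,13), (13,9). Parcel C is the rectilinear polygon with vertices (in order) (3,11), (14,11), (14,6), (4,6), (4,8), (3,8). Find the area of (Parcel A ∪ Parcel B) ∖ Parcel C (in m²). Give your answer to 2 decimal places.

|Parcel A ∪ Parcel B| = 122.2576.
|(Parcel A ∪ Parcel B) ∩ Parcel C| = 39.2636.
|(Parcel A ∪ Parcel B) ∖ Parcel C| = 122.2576 − 39.2636 = 82.99.

82.99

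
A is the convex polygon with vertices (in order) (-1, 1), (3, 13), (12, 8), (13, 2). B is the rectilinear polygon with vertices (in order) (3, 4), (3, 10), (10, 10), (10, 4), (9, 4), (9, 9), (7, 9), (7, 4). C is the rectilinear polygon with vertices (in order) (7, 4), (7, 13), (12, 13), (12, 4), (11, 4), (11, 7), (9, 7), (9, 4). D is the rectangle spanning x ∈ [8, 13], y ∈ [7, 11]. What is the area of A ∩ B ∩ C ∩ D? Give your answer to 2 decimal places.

3.29

The intersection is the polygon with vertices (9,7), (9,9), (8,9), (8,10), (8.4,10), (10,9.111), (10,7).
By the shoelace formula its area is 3.29.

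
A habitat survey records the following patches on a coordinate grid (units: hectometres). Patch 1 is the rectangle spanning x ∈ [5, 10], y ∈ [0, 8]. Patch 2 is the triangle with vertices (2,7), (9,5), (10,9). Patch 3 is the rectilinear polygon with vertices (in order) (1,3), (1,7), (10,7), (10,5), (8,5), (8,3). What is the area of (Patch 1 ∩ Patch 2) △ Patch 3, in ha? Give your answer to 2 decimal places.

30.29

|Patch 1 ∩ Patch 2| = 10.7143.
|(Patch 1 ∩ Patch 2) ∩ Patch 3| = 6.2143.
|(Patch 1 ∩ Patch 2) △ Patch 3| = 10.7143 + 32 − 12.4286 = 30.29.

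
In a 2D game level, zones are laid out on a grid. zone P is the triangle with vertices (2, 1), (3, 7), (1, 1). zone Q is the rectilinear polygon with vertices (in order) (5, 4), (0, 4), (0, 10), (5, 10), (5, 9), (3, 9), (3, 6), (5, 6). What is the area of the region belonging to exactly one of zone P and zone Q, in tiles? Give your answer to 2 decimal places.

|zone P| = 3, |zone Q| = 24, |zone P∩zone Q| = 0.75.
|zone P △ zone Q| = |zone P| + |zone Q| − 2·|zone P∩zone Q| = 3 + 24 − 1.5 = 25.50.

25.50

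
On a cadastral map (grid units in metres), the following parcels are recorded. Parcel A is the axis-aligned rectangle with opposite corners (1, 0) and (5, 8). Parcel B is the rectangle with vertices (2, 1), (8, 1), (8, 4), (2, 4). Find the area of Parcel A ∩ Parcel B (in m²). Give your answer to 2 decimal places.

|Parcel A∩Parcel B|: x∈[2,5], y∈[1,4] → 3·3 = 9.

9.00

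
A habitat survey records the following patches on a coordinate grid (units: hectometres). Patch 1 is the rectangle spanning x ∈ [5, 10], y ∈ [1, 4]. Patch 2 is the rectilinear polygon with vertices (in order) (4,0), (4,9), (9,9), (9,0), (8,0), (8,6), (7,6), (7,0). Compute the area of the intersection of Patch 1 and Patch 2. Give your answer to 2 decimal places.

9.00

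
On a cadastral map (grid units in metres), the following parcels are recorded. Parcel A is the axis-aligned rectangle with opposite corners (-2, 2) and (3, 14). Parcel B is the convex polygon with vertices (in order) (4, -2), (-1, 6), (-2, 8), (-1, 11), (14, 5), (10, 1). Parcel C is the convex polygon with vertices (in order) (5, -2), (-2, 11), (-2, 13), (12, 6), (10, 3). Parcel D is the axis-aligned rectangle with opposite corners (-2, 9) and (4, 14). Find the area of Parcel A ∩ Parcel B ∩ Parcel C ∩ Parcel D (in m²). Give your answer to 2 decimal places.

5.15

The intersection is the polygon with vertices (-1.382,9.853), (-1,11), (3,9.4), (3,9), (-0.923,9).
By the shoelace formula its area is 5.15.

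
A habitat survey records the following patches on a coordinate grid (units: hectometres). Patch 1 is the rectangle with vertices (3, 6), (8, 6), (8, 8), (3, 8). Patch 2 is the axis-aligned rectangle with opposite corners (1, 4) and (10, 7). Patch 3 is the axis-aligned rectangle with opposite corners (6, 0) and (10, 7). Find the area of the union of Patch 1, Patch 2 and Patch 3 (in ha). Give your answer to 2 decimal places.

48.00

By inclusion–exclusion:
Individual areas: |Patch 1| = 10, |Patch 2| = 27, |Patch 3| = 28.
|Patch 1∩Patch 2|: x∈[3,8], y∈[6,7] → 5·1 = 5.
|Patch 1∩Patch 3|: x∈[6,8], y∈[6,7] → 2·1 = 2.
|Patch 2∩Patch 3|: x∈[6,10], y∈[4,7] → 4·3 = 12.
|Patch 1∩Patch 2∩Patch 3| = 2.
|Patch 1 ∪ Patch 2 ∪ Patch 3| = 65 − 19 + 2 = 48.00.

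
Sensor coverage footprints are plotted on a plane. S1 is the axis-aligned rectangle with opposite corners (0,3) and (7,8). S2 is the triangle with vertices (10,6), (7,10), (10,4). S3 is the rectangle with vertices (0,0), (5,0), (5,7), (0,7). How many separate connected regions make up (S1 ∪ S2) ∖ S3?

(S1 ∪ S2) ∖ S3 splits into 2 disjoint pieces (area 15, area 3).

2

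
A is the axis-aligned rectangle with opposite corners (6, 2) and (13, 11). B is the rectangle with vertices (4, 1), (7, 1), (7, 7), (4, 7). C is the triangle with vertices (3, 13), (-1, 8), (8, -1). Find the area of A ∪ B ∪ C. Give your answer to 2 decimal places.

By inclusion–exclusion:
Individual areas: |A| = 63, |B| = 18, |C| = 40.5.
|A∩B|: x∈[6,7], y∈[2,7] → 1·5 = 5.
|A∩C| = 1.2071.
|B∩C| = 11.1714.
|A∩B∩C| = 1.2071.
|A ∪ B ∪ C| = 121.5 − 17.3786 + 1.2071 = 105.33.

105.33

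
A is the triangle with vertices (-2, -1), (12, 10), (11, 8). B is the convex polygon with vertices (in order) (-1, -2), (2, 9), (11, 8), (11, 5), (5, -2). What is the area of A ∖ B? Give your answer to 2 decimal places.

|A| = 8.5, |A∩B| = 6.9521.
|A ∖ B| = |A| − |A∩B| = 8.5 − 6.9521 = 1.55.

1.55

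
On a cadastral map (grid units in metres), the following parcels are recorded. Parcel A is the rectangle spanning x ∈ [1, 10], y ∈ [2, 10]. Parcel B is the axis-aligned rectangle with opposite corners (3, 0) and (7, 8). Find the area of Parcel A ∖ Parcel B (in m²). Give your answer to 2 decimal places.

|Parcel A∩Parcel B|: x∈[3,7], y∈[2,8] → 4·6 = 24.
|Parcel A| = 72.
|Parcel A ∖ Parcel B| = |Parcel A| − |Parcel A∩Parcel B| = 72 − 24 = 48.00.

48.00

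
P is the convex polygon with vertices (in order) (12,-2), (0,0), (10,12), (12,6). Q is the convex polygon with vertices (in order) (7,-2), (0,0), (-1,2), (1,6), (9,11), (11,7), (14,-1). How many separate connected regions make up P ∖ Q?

P ∖ Q splits into 2 disjoint pieces (area 0.8242, area 5.7396).

2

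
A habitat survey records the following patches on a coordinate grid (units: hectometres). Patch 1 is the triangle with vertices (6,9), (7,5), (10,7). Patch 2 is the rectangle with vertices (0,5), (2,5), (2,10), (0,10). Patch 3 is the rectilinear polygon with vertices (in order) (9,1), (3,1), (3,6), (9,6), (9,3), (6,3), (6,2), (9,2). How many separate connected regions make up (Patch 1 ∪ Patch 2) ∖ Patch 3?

2

(Patch 1 ∪ Patch 2) ∖ Patch 3 splits into 2 disjoint pieces (area 6.125, area 10).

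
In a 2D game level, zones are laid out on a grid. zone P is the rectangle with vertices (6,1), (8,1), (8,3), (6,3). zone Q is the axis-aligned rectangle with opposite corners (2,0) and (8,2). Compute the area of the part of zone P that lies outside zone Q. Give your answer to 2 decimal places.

2.00

|zone P∩zone Q|: x∈[6,8], y∈[1,2] → 2·1 = 2.
|zone P| = 4.
|zone P ∖ zone Q| = |zone P| − |zone P∩zone Q| = 4 − 2 = 2.00.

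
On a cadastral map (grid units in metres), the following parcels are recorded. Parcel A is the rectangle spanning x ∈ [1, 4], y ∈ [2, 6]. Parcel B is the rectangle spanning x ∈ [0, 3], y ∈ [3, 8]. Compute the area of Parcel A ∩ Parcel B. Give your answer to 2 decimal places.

|Parcel A∩Parcel B|: x∈[1,3], y∈[3,6] → 2·3 = 6.

6.00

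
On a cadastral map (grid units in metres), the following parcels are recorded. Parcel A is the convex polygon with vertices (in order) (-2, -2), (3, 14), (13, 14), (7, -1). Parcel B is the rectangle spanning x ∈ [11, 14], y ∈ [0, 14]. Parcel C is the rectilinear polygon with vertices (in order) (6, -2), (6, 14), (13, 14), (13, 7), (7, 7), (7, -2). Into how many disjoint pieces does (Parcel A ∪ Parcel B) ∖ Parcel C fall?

(Parcel A ∪ Parcel B) ∖ Parcel C splits into 3 disjoint pieces (area 84.4444, area 28, area 12.8).

3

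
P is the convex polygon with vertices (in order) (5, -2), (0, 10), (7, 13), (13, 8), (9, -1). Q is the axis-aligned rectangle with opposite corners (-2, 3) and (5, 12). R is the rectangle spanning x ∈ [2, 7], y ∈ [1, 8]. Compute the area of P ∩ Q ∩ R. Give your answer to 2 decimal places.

13.99

The intersection is the polygon with vertices (5,3), (2.917,3), (2,5.2), (2,8), (5,8).
By the shoelace formula its area is 13.99.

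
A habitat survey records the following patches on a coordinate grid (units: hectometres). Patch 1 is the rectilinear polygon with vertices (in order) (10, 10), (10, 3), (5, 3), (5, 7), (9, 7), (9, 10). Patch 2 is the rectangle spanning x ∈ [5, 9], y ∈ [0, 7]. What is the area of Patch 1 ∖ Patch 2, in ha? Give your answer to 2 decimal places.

7.00

|Patch 1| = 23, |Patch 1∩Patch 2| = 16.
|Patch 1 ∖ Patch 2| = |Patch 1| − |Patch 1∩Patch 2| = 23 − 16 = 7.00.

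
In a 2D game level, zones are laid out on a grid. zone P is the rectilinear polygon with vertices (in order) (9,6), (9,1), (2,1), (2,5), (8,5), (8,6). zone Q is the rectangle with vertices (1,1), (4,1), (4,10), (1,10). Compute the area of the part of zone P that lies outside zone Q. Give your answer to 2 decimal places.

|zone P| = 29, |zone P∩zone Q| = 8.
|zone P ∖ zone Q| = |zone P| − |zone P∩zone Q| = 29 − 8 = 21.00.

21.00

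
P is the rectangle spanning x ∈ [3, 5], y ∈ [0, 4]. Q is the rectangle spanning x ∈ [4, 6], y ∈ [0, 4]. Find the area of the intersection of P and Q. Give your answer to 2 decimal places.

|P∩Q|: x∈[4,5], y∈[0,4] → 1·4 = 4.

4.00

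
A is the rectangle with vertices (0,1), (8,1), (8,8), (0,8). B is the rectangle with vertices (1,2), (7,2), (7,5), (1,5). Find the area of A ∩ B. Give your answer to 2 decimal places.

|A∩B|: x∈[1,7], y∈[2,5] → 6·3 = 18.

18.00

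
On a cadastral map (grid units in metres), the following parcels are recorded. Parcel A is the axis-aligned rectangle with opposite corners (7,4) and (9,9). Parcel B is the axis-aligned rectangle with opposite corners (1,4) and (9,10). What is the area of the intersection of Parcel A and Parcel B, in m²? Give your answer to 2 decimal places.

10.00

|Parcel A∩Parcel B|: x∈[7,9], y∈[4,9] → 2·5 = 10.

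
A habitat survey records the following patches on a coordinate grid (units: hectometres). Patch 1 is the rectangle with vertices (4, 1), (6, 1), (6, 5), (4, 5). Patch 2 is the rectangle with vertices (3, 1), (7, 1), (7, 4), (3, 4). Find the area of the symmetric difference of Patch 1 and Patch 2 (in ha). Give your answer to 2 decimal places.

|Patch 1∩Patch 2|: x∈[4,6], y∈[1,4] → 2·3 = 6.
|Patch 1 △ Patch 2| = |Patch 1| + |Patch 2| − 2·|Patch 1∩Patch 2| = 8 + 12 − 12 = 8.00.

8.00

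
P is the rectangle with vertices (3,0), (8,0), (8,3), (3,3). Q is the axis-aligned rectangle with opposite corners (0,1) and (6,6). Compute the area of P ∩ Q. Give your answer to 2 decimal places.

6.00

|P∩Q|: x∈[3,6], y∈[1,3] → 3·2 = 6.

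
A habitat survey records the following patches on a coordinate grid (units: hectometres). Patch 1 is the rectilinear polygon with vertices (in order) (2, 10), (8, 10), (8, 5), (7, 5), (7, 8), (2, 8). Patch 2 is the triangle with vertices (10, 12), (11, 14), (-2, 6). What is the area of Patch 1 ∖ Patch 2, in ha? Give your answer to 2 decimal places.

|Patch 1| = 15, |Patch 1∩Patch 2| = 2.0769.
|Patch 1 ∖ Patch 2| = |Patch 1| − |Patch 1∩Patch 2| = 15 − 2.0769 = 12.92.

12.92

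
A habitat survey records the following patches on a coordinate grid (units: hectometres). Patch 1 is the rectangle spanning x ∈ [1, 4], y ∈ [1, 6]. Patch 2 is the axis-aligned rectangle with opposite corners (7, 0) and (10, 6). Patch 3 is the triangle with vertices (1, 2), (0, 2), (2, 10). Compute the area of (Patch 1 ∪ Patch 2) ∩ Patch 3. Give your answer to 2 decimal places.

1.00

The region (Patch 1 ∪ Patch 2) ∩ Patch 3 is the polygon with vertices (1.5,6), (1,2), (1,6).
By the shoelace formula its area is 1.00.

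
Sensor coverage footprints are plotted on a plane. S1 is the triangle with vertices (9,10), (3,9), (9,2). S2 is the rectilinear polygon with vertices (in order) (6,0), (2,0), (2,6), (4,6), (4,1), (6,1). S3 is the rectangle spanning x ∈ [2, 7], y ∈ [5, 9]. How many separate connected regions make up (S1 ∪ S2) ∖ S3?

(S1 ∪ S2) ∖ S3 splits into 2 disjoint pieces (area 14.8571, area 12).

2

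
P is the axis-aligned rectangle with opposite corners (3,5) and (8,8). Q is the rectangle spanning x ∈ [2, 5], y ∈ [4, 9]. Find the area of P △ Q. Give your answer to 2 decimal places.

18.00

|P∩Q|: x∈[3,5], y∈[5,8] → 2·3 = 6.
|P △ Q| = |P| + |Q| − 2·|P∩Q| = 15 + 15 − 12 = 18.00.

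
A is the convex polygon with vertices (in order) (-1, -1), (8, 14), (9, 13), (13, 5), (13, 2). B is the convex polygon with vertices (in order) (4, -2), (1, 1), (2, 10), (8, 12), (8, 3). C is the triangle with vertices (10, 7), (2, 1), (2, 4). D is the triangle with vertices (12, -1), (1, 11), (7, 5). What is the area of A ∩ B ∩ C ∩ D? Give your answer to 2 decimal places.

0.40

The intersection is the polygon with vertices (6.84,4.63), (6.031,5.512), (6.364,5.636), (7,5), (7.128,4.846).
By the shoelace formula its area is 0.40.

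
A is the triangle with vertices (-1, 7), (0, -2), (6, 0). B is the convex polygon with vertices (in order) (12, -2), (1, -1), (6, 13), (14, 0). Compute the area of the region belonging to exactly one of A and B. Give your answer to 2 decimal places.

105.69

|A| = 28, |B| = 100.5, |A∩B| = 11.406.
|A △ B| = |A| + |B| − 2·|A∩B| = 28 + 100.5 − 22.812 = 105.69.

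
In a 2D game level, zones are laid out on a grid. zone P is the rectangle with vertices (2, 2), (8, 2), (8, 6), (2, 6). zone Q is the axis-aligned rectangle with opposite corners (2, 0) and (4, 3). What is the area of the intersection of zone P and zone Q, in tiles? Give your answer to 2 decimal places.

|zone P∩zone Q|: x∈[2,4], y∈[2,3] → 2·1 = 2.

2.00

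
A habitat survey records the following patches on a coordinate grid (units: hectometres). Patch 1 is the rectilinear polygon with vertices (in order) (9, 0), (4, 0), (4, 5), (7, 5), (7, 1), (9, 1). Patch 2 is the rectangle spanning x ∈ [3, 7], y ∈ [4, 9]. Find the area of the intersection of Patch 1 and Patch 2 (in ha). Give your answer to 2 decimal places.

3.00

The intersection is the polygon with vertices (4,5), (7,5), (7,4), (4,4).
By the shoelace formula its area is 3.00.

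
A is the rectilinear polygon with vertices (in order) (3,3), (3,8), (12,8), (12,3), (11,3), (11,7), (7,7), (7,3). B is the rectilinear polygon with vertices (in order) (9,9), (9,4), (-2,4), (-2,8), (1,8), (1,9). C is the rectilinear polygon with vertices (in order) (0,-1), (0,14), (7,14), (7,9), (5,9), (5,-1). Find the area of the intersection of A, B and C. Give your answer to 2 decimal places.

8.00

The intersection is the polygon with vertices (5,8), (5,4), (3,4), (3,8).
By the shoelace formula its area is 8.00.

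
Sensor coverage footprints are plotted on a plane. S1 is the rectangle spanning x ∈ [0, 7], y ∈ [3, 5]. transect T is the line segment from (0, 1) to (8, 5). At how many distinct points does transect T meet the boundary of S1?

2

The segment meets the boundary at (7,4.5), (4,3).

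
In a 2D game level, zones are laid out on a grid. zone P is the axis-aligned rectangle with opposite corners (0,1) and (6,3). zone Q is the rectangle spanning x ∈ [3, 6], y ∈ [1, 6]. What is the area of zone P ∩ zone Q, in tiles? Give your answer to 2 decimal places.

6.00

|zone P∩zone Q|: x∈[3,6], y∈[1,3] → 3·2 = 6.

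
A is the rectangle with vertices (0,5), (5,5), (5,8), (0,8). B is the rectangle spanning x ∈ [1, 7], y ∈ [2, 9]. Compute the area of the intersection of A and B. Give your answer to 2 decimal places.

|A∩B|: x∈[1,5], y∈[5,8] → 4·3 = 12.

12.00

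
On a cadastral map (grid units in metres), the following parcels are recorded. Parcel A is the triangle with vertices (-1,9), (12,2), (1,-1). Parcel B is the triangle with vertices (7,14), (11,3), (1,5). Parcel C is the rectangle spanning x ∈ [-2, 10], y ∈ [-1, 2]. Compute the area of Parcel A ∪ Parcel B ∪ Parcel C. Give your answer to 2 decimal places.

117.62

By inclusion–exclusion:
Individual areas: |Parcel A| = 58, |Parcel B| = 51, |Parcel C| = 36.
|Parcel A∩Parcel B| = 10.5266.
|Parcel A∩Parcel C| = 16.8545.
|Parcel B∩Parcel C| = 0.
|Parcel A∩Parcel B∩Parcel C| = 0.
|Parcel A ∪ Parcel B ∪ Parcel C| = 145 − 27.3811 + 0 = 117.62.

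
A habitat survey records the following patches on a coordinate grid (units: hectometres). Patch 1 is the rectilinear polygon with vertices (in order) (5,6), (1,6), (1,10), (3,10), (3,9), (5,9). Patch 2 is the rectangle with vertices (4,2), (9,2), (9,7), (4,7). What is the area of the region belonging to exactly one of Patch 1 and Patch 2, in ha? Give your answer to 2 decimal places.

37.00

|Patch 1| = 14, |Patch 2| = 25, |Patch 1∩Patch 2| = 1.
|Patch 1 △ Patch 2| = |Patch 1| + |Patch 2| − 2·|Patch 1∩Patch 2| = 14 + 25 − 2 = 37.00.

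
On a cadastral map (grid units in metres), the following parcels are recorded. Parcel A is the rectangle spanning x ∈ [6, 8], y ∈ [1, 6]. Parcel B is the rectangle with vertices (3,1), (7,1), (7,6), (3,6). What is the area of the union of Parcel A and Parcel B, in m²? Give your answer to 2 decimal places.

25.00

By inclusion–exclusion:
Individual areas: |Parcel A| = 10, |Parcel B| = 20.
|Parcel A∩Parcel B|: x∈[6,7], y∈[1,6] → 1·5 = 5.
|Parcel A ∪ Parcel B| = 30 − 5 = 25.00.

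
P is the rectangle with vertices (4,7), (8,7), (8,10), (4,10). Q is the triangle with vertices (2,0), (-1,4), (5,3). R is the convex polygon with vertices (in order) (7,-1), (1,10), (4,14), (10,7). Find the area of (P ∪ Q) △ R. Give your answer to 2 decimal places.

61.85

|P ∪ Q| = 22.5.
|(P ∪ Q) ∩ R| = 11.8232.
|(P ∪ Q) △ R| = 22.5 + 63 − 23.6465 = 61.85.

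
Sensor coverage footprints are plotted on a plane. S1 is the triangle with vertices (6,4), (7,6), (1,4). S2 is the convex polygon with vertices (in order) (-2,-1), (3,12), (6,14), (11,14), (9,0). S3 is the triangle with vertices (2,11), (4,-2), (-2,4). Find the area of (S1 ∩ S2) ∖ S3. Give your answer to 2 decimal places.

4.32

|S1 ∩ S2| = 5.
|(S1 ∩ S2) ∩ S3| = 0.6839.
|(S1 ∩ S2) ∖ S3| = 5 − 0.6839 = 4.32.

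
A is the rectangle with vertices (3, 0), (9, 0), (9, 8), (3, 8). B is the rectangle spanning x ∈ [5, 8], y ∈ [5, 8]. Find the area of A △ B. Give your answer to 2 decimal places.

39.00

|A∩B|: x∈[5,8], y∈[5,8] → 3·3 = 9.
|A △ B| = |A| + |B| − 2·|A∩B| = 48 + 9 − 18 = 39.00.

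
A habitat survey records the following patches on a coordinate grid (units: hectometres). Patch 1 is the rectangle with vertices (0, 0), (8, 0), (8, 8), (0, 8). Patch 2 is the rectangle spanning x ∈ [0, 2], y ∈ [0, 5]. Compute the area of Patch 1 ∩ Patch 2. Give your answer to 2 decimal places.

10.00

|Patch 1∩Patch 2|: x∈[0,2], y∈[0,5] → 2·5 = 10.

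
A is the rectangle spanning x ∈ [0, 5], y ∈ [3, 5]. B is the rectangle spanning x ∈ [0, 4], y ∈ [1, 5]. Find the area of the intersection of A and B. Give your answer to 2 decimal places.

8.00

|A∩B|: x∈[0,4], y∈[3,5] → 4·2 = 8.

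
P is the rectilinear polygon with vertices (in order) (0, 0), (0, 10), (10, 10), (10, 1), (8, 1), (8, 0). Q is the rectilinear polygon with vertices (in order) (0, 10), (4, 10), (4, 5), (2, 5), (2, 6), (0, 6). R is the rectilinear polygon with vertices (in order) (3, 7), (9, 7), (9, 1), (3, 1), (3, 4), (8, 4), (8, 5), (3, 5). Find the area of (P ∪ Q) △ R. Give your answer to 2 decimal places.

67.00

|P ∪ Q| = 98.
|(P ∪ Q) ∩ R| = 31.
|(P ∪ Q) △ R| = 98 + 31 − 62 = 67.00.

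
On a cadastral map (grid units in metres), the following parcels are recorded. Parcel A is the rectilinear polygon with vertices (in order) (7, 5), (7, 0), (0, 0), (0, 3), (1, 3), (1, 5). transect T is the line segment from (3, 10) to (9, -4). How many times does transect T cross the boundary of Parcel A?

The segment meets the boundary at (7,0.667), (5.143,5).

2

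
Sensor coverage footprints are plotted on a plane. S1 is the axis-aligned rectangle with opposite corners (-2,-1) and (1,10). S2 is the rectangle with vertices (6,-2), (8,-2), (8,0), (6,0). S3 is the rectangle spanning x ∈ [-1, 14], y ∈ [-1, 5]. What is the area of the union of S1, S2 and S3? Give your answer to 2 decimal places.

By inclusion–exclusion:
Individual areas: |S1| = 33, |S2| = 4, |S3| = 90.
|S1∩S2| = 0 (no overlap).
|S1∩S3|: x∈[-1,1], y∈[-1,5] → 2·6 = 12.
|S2∩S3|: x∈[6,8], y∈[-1,0] → 2·1 = 2.
|S1∩S2∩S3| = 0.
|S1 ∪ S2 ∪ S3| = 127 − 14 + 0 = 113.00.

113.00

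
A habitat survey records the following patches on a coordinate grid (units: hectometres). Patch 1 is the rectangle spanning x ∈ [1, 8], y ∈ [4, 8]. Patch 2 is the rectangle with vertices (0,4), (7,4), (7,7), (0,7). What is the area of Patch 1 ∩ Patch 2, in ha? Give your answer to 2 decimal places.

18.00

|Patch 1∩Patch 2|: x∈[1,7], y∈[4,7] → 6·3 = 18.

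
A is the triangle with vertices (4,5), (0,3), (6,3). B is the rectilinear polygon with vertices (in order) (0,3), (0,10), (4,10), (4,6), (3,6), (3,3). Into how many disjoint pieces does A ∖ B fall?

1

A ∖ B is a single connected region.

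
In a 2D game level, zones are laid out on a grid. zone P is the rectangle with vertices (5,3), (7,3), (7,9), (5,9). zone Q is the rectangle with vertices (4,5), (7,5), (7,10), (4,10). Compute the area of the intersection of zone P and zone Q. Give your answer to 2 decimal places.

8.00

|zone P∩zone Q|: x∈[5,7], y∈[5,9] → 2·4 = 8.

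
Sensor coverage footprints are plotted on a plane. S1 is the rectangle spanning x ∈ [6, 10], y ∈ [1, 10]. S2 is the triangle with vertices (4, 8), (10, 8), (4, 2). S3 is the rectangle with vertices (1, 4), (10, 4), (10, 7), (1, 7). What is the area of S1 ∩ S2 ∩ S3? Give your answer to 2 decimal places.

4.50

The intersection is the polygon with vertices (6,4), (6,7), (9,7).
By the shoelace formula its area is 4.50.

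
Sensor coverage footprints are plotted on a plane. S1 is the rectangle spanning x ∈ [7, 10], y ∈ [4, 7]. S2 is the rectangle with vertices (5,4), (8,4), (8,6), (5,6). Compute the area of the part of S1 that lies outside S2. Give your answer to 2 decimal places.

|S1∩S2|: x∈[7,8], y∈[4,6] → 1·2 = 2.
|S1| = 9.
|S1 ∖ S2| = |S1| − |S1∩S2| = 9 − 2 = 7.00.

7.00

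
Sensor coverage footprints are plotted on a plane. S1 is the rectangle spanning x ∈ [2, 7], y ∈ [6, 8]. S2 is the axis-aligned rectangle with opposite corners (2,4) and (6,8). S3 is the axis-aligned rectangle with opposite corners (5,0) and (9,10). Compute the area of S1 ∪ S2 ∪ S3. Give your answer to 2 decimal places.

By inclusion–exclusion:
Individual areas: |S1| = 10, |S2| = 16, |S3| = 40.
|S1∩S2|: x∈[2,6], y∈[6,8] → 4·2 = 8.
|S1∩S3|: x∈[5,7], y∈[6,8] → 2·2 = 4.
|S2∩S3|: x∈[5,6], y∈[4,8] → 1·4 = 4.
|S1∩S2∩S3| = 2.
|S1 ∪ S2 ∪ S3| = 66 − 16 + 2 = 52.00.

52.00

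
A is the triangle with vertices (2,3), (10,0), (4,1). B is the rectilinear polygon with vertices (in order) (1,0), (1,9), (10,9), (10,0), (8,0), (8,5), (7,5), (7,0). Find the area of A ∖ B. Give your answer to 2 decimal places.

0.52

|A| = 5, |A∩B| = 4.4792.
|A ∖ B| = |A| − |A∩B| = 5 − 4.4792 = 0.52.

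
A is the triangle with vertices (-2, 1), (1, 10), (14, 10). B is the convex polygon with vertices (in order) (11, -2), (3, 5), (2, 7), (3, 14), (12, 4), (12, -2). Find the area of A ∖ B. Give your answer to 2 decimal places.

|A| = 58.5, |A∩B| = 26.673.
|A ∖ B| = |A| − |A∩B| = 58.5 − 26.673 = 31.83.

31.83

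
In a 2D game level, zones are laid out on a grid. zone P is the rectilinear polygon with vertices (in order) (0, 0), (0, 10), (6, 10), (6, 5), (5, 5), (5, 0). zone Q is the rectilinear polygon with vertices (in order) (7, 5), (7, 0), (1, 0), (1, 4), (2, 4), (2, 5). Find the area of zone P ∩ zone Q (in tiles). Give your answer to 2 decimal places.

19.00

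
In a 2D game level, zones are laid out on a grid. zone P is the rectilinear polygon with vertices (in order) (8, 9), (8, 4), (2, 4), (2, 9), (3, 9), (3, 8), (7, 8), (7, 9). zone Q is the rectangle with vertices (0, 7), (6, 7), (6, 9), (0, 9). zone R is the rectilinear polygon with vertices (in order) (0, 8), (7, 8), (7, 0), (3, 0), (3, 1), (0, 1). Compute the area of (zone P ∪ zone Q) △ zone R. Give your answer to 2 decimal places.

42.00

|zone P ∪ zone Q| = 33.
|(zone P ∪ zone Q) ∩ zone R| = 22.
|(zone P ∪ zone Q) △ zone R| = 33 + 53 − 44 = 42.00.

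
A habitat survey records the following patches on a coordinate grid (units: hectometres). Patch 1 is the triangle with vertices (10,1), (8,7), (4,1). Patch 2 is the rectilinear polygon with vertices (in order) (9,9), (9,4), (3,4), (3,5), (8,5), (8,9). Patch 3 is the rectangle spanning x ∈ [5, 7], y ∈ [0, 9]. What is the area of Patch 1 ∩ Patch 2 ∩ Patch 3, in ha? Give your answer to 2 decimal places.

0.67

The intersection is the polygon with vertices (6,4), (6.667,5), (7,5), (7,4).
By the shoelace formula its area is 0.67.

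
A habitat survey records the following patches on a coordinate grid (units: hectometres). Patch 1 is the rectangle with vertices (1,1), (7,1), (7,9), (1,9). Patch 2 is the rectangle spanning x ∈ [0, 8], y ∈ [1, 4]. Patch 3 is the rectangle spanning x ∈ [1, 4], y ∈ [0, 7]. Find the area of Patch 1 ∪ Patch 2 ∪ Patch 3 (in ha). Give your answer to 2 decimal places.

By inclusion–exclusion:
Individual areas: |Patch 1| = 48, |Patch 2| = 24, |Patch 3| = 21.
|Patch 1∩Patch 2|: x∈[1,7], y∈[1,4] → 6·3 = 18.
|Patch 1∩Patch 3|: x∈[1,4], y∈[1,7] → 3·6 = 18.
|Patch 2∩Patch 3|: x∈[1,4], y∈[1,4] → 3·3 = 9.
|Patch 1∩Patch 2∩Patch 3| = 9.
|Patch 1 ∪ Patch 2 ∪ Patch 3| = 93 − 45 + 9 = 57.00.

57.00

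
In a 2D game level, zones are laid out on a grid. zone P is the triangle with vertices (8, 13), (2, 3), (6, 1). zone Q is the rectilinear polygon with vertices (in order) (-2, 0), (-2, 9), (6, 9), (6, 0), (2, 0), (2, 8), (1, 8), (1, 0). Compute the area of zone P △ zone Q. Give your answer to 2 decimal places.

55.60

|zone P| = 26, |zone Q| = 64, |zone P∩zone Q| = 17.2.
|zone P △ zone Q| = |zone P| + |zone Q| − 2·|zone P∩zone Q| = 26 + 64 − 34.4 = 55.60.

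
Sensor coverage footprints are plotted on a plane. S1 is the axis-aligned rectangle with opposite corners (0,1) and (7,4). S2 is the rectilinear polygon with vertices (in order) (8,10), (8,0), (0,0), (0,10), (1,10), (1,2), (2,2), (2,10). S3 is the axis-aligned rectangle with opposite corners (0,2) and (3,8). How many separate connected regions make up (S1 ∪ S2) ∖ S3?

2

(S1 ∪ S2) ∖ S3 splits into 2 disjoint pieces (area 58, area 2).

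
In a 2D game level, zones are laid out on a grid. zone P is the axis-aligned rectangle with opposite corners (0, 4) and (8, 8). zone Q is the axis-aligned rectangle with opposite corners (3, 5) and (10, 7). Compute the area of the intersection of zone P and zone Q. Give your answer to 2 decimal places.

|zone P∩zone Q|: x∈[3,8], y∈[5,7] → 5·2 = 10.

10.00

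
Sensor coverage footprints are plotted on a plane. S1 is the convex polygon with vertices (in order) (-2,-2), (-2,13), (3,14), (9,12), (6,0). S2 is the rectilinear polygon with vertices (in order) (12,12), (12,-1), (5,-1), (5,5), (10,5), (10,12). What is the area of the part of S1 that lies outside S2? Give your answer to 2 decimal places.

|S1| = 135.5, |S1∩S2| = 8.25.
|S1 ∖ S2| = |S1| − |S1∩S2| = 135.5 − 8.25 = 127.25.

127.25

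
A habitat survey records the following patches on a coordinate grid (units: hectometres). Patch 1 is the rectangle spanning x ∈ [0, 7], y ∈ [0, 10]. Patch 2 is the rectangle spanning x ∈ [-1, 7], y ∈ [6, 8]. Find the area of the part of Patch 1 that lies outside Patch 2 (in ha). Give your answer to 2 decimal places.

56.00

|Patch 1∩Patch 2|: x∈[0,7], y∈[6,8] → 7·2 = 14.
|Patch 1| = 70.
|Patch 1 ∖ Patch 2| = |Patch 1| − |Patch 1∩Patch 2| = 70 − 14 = 56.00.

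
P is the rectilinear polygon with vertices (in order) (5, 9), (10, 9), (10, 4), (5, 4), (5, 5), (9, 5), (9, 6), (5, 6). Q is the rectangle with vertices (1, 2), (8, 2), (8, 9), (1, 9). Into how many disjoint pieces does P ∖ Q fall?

1

P ∖ Q is a single connected region.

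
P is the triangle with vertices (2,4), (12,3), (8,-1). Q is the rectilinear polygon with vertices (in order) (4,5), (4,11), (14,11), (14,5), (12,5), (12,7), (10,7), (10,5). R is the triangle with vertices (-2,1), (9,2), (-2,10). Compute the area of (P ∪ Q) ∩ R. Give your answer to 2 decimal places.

|P ∪ Q| = 78.
|(P ∪ Q) ∩ R| = 8.95.

8.95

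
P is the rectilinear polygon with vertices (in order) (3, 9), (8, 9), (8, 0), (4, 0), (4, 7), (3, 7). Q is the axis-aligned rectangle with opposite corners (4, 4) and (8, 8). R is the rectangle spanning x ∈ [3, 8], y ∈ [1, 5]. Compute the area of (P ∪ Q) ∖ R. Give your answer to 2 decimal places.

|P ∪ Q| = 38.
|(P ∪ Q) ∩ R| = 16.
|(P ∪ Q) ∖ R| = 38 − 16 = 22.00.

22.00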